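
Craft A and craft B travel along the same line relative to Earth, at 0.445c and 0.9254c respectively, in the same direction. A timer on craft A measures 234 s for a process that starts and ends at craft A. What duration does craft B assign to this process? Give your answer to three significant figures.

406 s

The velocity of craft A relative to craft B is (0.445 − 0.9254)c / (1 − 0.445×0.9254) = −0.81673c; relative speed 0.81673c.
γ for this relative speed: γ = 1/√(1 − 0.667048) = 1.733.
The clock on craft A records proper time, so craft B measures Δt = γΔτ = 1.733 × 234 = 406 s.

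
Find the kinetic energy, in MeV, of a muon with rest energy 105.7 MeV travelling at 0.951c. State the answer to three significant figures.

236 MeV

γ = 1/√(1 − β²) = 1/√(1 − 0.904401) = 1/√0.095599 = 1/0.309191 = 3.2342.
Kinetic energy: K = (γ − 1)mc² = (3.2342 − 1) × 105.7 MeV = 2.2342 × 105.7 = 236 MeV.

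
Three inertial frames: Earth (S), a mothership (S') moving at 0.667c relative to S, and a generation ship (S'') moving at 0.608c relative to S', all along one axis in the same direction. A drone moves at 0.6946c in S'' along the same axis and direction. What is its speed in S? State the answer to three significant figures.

0.983c

First combine the drone and generation ship (S''→S'): u₁ = (0.6946 + 0.608)/(1 + 0.6946×0.608) = 1.3026/1.4223168 = 0.91583.
Then combine with the mothership (S'→S): u = (0.91583 + 0.667)/(1 + 0.91583×0.667) = 1.58283/1.61085861 = 0.9826.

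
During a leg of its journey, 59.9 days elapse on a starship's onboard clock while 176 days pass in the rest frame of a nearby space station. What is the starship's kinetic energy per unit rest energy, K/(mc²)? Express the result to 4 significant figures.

γ = Δt/Δτ = 176/59.9 = 2.93823.
Since K = (γ−1)mc², K/(mc²) = 2.93823 − 1 = 1.938.

1.938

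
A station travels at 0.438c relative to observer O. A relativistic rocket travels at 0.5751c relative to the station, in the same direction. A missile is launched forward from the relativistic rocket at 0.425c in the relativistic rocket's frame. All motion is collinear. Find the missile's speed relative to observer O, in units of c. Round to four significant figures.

0.9184c

Apply u = (u'+v)/(1+u'v) twice. Missile in the station frame: (0.425+0.5751)/(1+0.425·0.5751) = 1.0001/1.2444175 = 0.80367c.
That velocity, transformed to the rest frame of observer O: (0.80367+0.438)/(1+0.80367·0.438) = 1.24167/1.35200746 = 0.91839c.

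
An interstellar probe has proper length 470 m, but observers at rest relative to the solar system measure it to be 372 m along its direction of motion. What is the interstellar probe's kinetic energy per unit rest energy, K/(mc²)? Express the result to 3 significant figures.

0.263

Length contraction gives γ = L₀/L = 470/372 = 1.26344.
K/(mc²) = γ − 1 = 1.26344 − 1 = 0.263.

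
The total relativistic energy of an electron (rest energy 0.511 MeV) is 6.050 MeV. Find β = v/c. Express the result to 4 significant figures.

0.9964

Total energy E = γmc² gives γ = 6.050/0.511 = 11.84.
Hence β = √(1 − 1/γ²) = √(1 − 0.0071334) = √0.9928666 = 0.9964.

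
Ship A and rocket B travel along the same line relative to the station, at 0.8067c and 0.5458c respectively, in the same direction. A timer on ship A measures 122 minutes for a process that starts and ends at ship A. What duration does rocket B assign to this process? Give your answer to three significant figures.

138 minutes

Speed of ship A in rocket B's frame: u = (v_A − v_B)/(1 − v_A v_B/c²) = (0.8067 − 0.5458)/(1 − 0.8067×0.5458) = 0.2609/0.55970314 = 0.46614; |u| = 0.46614c.
γ for this relative speed: γ = 1/√(1 − 0.217286) = 1.1303.
The clock on ship A records proper time, so rocket B measures Δt = γΔτ = 1.1303 × 122 = 138 minutes.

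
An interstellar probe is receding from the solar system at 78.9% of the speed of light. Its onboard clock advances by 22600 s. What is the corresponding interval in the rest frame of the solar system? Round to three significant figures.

36800 s

With β = 0.789, γ = 1/√(1 − 0.789²) = 1/√0.377479 = 1.6276.
The onboard clock measures proper time, so the interval in the rest frame of the solar system is dilated: Δt = γ·Δτ = 1.6276 × 22600 s = 36800 s.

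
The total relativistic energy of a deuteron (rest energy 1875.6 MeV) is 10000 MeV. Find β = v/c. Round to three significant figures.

γ = E/(mc²) = 10000/1875.6 = 5.3316.
β = √(1 − 1/γ²) = √(1 − 0.0351791) = √0.9648209 = 0.982.

0.982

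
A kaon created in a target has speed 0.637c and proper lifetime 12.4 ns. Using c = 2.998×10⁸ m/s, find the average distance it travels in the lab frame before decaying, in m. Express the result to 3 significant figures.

With β = 0.637, γ = 1/√(1 − 0.637²) = 1/√0.594231 = 1.2972.
Lab-frame lifetime: Δt = γτ = 1.2972 × 12.4 ns = 16.085 ns.
Distance: d = vΔt = 0.637 × 2.998×10⁸ m/s × 1.6085×10^-8 s = 3.07 m.

3.07 m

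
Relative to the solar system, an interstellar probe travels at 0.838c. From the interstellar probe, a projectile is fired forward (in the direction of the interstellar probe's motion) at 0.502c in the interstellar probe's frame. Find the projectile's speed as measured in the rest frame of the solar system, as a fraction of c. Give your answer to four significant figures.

Relativistic velocity addition: u = (u' + v)/(1 + u'v/c²), with u' = 0.502c and v = 0.838c.
Numerator: 0.502 + 0.838 = 1.34. Denominator: 1 + (0.502)(0.838) = 1.420676.
u = 1.34/1.420676 = 0.94321, so the speed is 0.9432c.

0.9432c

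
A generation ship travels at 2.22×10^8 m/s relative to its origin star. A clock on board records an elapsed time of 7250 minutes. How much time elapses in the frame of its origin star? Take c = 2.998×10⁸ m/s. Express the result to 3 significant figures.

10800 minutes

β = v/c = (2.22×10^8 m/s)/(2.998×10⁸ m/s) = 0.740494.
γ = 1/√(1 − β²) = 1/√(1 − 0.5483314) = 1/√0.4516686 = 1/0.672063 = 1.488.
Time dilation: Δt = γ·Δτ = 1.488 × 7250 = 10800 minutes.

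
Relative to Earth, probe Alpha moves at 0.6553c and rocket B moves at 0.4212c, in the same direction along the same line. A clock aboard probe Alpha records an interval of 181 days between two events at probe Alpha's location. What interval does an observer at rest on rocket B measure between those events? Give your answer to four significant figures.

The velocity of probe Alpha relative to rocket B is (0.6553 − 0.4212)c / (1 − 0.6553×0.4212) = 0.32335c; relative speed 0.32335c.
γ for this relative speed: γ = 1/√(1 − 0.104555) = 1.0568.
Probe Alpha's interval is proper; time dilation gives Δt_B = γΔτ = 1.0568 × 181 days = 191.3 days.

191.3 days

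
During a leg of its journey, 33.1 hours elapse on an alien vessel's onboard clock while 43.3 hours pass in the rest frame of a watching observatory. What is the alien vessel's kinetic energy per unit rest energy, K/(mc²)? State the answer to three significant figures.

0.308

From Δt = γΔτ: γ = 43.3/33.1 = 1.30816.
Since K = (γ−1)mc², K/(mc²) = 1.30816 − 1 = 0.308.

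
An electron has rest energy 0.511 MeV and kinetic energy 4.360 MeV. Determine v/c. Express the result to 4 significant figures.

γ = 1 + K/(mc²) = 1 + 4.360/0.511 = 9.5323.
β = √(1 − 1/γ²) = √(1 − 0.0110054) = √0.9889946 = 0.9945.

0.9945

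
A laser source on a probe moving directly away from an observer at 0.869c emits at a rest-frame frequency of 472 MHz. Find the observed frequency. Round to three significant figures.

Relativistic Doppler (source moving away): f_obs = f_src · √((1−β)/(1+β)).
With β = 0.869: factor = √(0.131/1.869) = 0.26475.
f_obs = 472 × 0.26475 = 125 MHz.

125 MHz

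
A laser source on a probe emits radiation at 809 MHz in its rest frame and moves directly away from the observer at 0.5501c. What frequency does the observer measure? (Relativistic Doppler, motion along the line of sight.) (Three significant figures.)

436 MHz

Relativistic Doppler (source moving away): f_obs = f_src · √((1−β)/(1+β)).
With β = 0.5501: factor = √(0.4499/1.5501) = 0.53874.
f_obs = 809 × 0.53874 = 436 MHz.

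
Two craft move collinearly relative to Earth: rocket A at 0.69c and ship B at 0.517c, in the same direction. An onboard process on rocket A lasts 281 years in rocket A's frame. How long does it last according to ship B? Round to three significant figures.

292 years

Speed of rocket A in ship B's frame: u = (v_A − v_B)/(1 − v_A v_B/c²) = (0.69 − 0.517)/(1 − 0.69×0.517) = 0.173/0.64327 = 0.26894; |u| = 0.26894c.
γ for this relative speed: γ = 1/√(1 − 0.0723287) = 1.0383.
The clock on rocket A records proper time, so ship B measures Δt = γΔτ = 1.0383 × 281 = 292 years.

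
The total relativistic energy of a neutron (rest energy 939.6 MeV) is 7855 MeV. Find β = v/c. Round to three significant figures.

0.993

Total energy E = γmc² gives γ = 7855/939.6 = 8.3599.
Hence β = √(1 − 1/γ²) = √(1 − 0.0143086) = √0.9856914 = 0.993.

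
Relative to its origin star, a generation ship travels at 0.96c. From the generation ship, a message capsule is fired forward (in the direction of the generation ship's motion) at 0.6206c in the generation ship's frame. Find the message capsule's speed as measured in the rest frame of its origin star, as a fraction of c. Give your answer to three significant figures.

0.990c

In units of c, u = (u' + v)/(1 + u'v) with u' = 0.6206 and v = 0.96.
Numerator: 0.6206 + 0.96 = 1.5806. Denominator: 1 + (0.6206)(0.96) = 1.595776.
u = 1.5806/1.595776 = 0.99049, so the speed is 0.990c.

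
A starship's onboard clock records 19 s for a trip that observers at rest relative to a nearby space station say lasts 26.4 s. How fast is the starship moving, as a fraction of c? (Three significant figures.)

γ = Δt/Δτ = 26.4/19 = 1.3895.
β = √(1 − 1/γ²) = √(1 − 0.517944) = √0.482056 = 0.694.

0.694c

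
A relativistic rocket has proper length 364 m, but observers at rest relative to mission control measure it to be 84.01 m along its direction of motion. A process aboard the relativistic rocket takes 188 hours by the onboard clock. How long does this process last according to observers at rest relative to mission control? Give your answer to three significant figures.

γ = L₀/L = 364/84.01 = 4.33282.
Δt = γΔτ = 4.33282 × 188 = 815 hours.

815 hours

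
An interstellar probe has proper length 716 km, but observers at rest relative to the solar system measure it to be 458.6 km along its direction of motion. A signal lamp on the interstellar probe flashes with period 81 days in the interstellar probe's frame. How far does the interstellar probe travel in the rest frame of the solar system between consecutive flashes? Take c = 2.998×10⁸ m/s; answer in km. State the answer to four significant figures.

2.516×10^12 km

γ = L₀/L = 716/458.6 = 1.56127.
β = √(1 − 1/γ²) = 0.76795. Lab-frame period = γτ = 1.56127×81 days = 126.46 days. Distance = βc × γτ = 0.76795 × 2.998×10⁸ m/s × 10926144 s = 2.5155×10^15 m = 2.516×10^12 km.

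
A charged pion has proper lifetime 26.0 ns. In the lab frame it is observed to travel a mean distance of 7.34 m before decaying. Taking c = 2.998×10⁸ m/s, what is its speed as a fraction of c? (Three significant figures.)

Let x = d/(cτ) = 7.340 m / (2.998×10⁸ m/s × 2.600×10^-8 s) = 0.94165. Since d = βγcτ, x = βγ = β/√(1−β²).
Solving: β² = x²/(1+x²) = 0.886705/1.886705 = 0.469975, so β = 0.686.

0.686c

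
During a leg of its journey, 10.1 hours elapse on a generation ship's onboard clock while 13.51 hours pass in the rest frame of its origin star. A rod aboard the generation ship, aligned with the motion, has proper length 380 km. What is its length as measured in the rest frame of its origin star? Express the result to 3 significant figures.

284 km

From Δt = γΔτ: γ = 13.51/10.1 = 1.33762.
The rod contracts by the same γ: 380 km / 1.33762 = 284 km.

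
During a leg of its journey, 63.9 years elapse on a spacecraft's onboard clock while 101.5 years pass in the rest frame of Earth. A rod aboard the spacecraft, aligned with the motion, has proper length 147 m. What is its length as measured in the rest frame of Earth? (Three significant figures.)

The time-dilation ratio gives γ = 101.5/63.9 = 1.58842.
L = L₀/γ = 147/1.58842 = 92.5 m.

92.5 m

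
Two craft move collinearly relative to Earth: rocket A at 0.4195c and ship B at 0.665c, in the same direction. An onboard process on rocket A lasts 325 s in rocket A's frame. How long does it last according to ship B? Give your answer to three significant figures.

346 s

The velocity of rocket A relative to ship B is (0.4195 − 0.665)c / (1 − 0.4195×0.665) = −0.34048c; relative speed 0.34048c.
At |u| = 0.34048c, γ = (1 − 0.115927)^(−1/2) = 1.0635.
Rocket A's interval is proper; time dilation gives Δt_B = γΔτ = 1.0635 × 325 s = 346 s.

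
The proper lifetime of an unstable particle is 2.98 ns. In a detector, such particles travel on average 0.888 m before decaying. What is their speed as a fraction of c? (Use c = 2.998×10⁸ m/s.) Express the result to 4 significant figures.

0.7050c

d = βγcτ ⇒ βγ = d/(cτ) = 0.8880 m / (0.893404 m) = 0.99395.
β = (βγ)/√(1+(βγ)²) = 0.99395/√1.987937 = 0.7050.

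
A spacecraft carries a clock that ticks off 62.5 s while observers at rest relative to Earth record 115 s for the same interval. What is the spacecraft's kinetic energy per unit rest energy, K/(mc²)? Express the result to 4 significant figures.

The time-dilation ratio gives γ = 115/62.5 = 1.84.
K/(mc²) = γ − 1 = 1.84 − 1 = 0.8400.

0.8400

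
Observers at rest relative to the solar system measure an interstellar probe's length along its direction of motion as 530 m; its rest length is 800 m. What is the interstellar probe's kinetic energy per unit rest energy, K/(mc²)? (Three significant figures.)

0.509

From L = L₀/γ: γ = 800/530 = 1.50943.
Since K = (γ−1)mc², K/(mc²) = 1.50943 − 1 = 0.509.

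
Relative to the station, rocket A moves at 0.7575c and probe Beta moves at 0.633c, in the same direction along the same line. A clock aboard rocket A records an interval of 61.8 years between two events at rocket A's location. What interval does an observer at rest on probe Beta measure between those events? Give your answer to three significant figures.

Speed of rocket A in probe Beta's frame: u = (v_A − v_B)/(1 − v_A v_B/c²) = (0.7575 − 0.633)/(1 − 0.7575×0.633) = 0.1245/0.5205025 = 0.23919; |u| = 0.23919c.
γ for this relative speed: γ = 1/√(1 − 0.0572119) = 1.0299.
Rocket A's interval is proper; time dilation gives Δt_B = γΔτ = 1.0299 × 61.8 years = 63.6 years.

63.6 years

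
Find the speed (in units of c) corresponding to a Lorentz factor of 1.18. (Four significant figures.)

β = √(1 − 1/γ²) = √(1 − 1/1.3924) = √0.281816 = 0.5309.

0.5309c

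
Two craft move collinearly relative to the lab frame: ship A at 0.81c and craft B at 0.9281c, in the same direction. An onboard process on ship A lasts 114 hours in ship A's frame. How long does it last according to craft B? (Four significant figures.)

Transform ship A's velocity into craft B's frame: (0.81 − 0.9281)/(1 − 0.81·0.9281) = −0.1181/0.248239, so the relative speed is 0.47575c.
γ for this relative speed: γ = 1/√(1 − 0.226338) = 1.1369.
Ship A's interval is proper; time dilation gives Δt_B = γΔτ = 1.1369 × 114 hours = 129.6 hours.

129.6 hours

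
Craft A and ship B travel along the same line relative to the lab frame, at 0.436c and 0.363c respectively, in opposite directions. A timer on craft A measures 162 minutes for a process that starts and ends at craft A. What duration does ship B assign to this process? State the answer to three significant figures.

Speed of craft A in ship B's frame: u = (v_A + v_B)/(1 + v_A v_B/c²) = (0.436 + 0.363)/(1 + 0.436×0.363) = 0.799/1.158268 = 0.68982; |u| = 0.68982c.
At |u| = 0.68982c, γ = (1 − 0.475852)^(−1/2) = 1.3813.
The clock on craft A records proper time, so ship B measures Δt = γΔτ = 1.3813 × 162 = 224 minutes.

224 minutes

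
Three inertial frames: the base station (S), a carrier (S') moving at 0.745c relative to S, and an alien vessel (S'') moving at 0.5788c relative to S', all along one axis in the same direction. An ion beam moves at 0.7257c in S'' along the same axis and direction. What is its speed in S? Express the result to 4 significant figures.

0.9877c

First combine the ion beam and alien vessel (S''→S'): u₁ = (0.7257 + 0.5788)/(1 + 0.7257×0.5788) = 1.3045/1.42003516 = 0.91864.
Then combine with the carrier (S'→S): u = (0.91864 + 0.745)/(1 + 0.91864×0.745) = 1.66364/1.6843868 = 0.98768.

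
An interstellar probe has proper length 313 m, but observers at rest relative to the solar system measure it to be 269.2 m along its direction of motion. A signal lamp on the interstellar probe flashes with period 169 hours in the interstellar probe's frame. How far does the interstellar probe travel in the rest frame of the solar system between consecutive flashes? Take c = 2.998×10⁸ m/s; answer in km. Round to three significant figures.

γ = L₀/L = 313/269.2 = 1.1627.
β = √(1 − 1/γ²) = 0.51018. Lab-frame period = γτ = 1.1627×169 hours = 196.5 hours. Distance = βc × γτ = 0.51018 × 2.998×10⁸ m/s × 707400 s = 1.0820×10^14 m = 1.08×10^11 km.

1.08×10^11 km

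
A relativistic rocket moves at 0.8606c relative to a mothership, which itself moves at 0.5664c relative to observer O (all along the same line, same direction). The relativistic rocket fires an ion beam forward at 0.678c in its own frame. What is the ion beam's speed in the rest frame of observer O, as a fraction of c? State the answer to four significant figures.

Compose velocities in two stages. Stage 1 (into S'): u₁ = (0.678+0.8606)/(1+0.678×0.8606) = 0.97165.
Stage 2 (into S): u = (0.97165+0.5664)/(1+0.97165×0.5664) = 0.99207, so the speed is 0.9921c.

0.9921c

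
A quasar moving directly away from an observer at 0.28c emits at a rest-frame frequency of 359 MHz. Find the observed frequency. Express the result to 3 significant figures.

Relativistic Doppler (source moving away): f_obs = f_src · √((1−β)/(1+β)).
With β = 0.28: factor = √(0.72/1.28) = 0.75.
f_obs = 359 × 0.75 = 269 MHz.

269 MHz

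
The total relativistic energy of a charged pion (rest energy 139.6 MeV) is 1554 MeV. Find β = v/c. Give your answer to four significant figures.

0.9960

Total energy E = γmc² gives γ = 1554/139.6 = 11.132.
Hence β = √(1 − 1/γ²) = √(1 − 0.00806963) = √0.99193037 = 0.9960.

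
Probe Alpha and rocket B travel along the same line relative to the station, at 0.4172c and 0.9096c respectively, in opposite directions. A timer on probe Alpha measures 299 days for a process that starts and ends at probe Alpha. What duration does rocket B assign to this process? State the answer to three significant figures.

1090 days

The velocity of probe Alpha relative to rocket B is (0.4172 + 0.9096)c / (1 + 0.4172×0.9096) = 0.96181c; relative speed 0.96181c.
γ for this relative speed: γ = 1/√(1 − 0.925078) = 3.6534.
The clock on probe Alpha records proper time, so rocket B measures Δt = γΔτ = 3.6534 × 299 = 1090 days.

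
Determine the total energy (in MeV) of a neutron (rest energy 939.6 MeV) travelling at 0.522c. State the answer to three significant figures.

1100 MeV

γ = 1/√(1 − β²) = 1/√(1 − 0.272484) = 1/√0.727516 = 1/0.852945 = 1.1724.
Total energy: E = γmc² = 1.1724 × 939.6 MeV = 1100 MeV.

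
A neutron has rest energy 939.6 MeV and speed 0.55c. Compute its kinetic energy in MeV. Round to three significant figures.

With β = 0.55, γ = 1/√(1 − 0.55²) = 1/√0.6975 = 1.19737.
Kinetic energy: K = (γ − 1)mc² = (1.19737 − 1) × 939.6 MeV = 0.19737 × 939.6 = 185 MeV.

185 MeV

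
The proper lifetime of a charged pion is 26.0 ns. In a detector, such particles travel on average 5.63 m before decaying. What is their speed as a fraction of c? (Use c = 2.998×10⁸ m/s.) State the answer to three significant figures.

0.586c

Lab distance = (lab lifetime)·v = γτ·βc, so βγ = d/(cτ) = 5.630/(2.998×10⁸ × 2.600×10^-8) = 0.72228.
With βγ = 0.72228: γ² = 1 + (βγ)² = 1.521688, and β = (βγ)/γ = 0.72228/1.23357 = 0.586.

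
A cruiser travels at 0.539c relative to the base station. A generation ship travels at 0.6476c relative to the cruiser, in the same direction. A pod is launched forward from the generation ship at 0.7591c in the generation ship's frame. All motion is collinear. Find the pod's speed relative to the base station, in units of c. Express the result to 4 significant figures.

0.9826c

Apply u = (u'+v)/(1+u'v) twice. Pod in the cruiser frame: (0.7591+0.6476)/(1+0.7591·0.6476) = 1.4067/1.49159316 = 0.94309c.
That velocity, transformed to the rest frame of the base station: (0.94309+0.539)/(1+0.94309·0.539) = 1.48209/1.50832551 = 0.98261c.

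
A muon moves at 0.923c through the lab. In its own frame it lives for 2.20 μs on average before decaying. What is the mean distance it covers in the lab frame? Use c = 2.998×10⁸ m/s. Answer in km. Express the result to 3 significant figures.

γ = 1/√(1 − β²) = 1/√(1 − 0.851929) = 1/√0.148071 = 1/0.3848 = 2.5988.
Lab-frame lifetime: Δt = γτ = 2.5988 × 2.20 μs = 5.7174 μs.
Distance: d = vΔt = 0.923 × 2.998×10⁸ m/s × 5.7174×10^-6 s = 1580 m = 1.58 km.

1.58 km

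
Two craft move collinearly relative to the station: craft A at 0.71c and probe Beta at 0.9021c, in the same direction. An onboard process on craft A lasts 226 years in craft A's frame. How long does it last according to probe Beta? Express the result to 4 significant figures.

Transform craft A's velocity into probe Beta's frame: (0.71 − 0.9021)/(1 − 0.71·0.9021) = −0.1921/0.359509, so the relative speed is 0.53434c.
γ for this relative speed: γ = 1/√(1 − 0.285519) = 1.1831.
The clock on craft A records proper time, so probe Beta measures Δt = γΔτ = 1.1831 × 226 = 267.4 years.

267.4 years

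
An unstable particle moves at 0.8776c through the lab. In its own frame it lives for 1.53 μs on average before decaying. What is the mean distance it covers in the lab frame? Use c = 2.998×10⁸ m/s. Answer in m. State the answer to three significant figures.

840 m

Lorentz factor: γ = (1 − 0.77018176)^(−1/2) = 2.086.
Lab-frame lifetime: Δt = γτ = 2.086 × 1.53 μs = 3.1916 μs.
Distance: d = vΔt = 0.8776 × 2.998×10⁸ m/s × 3.1916×10^-6 s = 840 m.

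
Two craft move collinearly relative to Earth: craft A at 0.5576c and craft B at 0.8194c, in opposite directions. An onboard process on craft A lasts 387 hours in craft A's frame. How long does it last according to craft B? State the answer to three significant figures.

The velocity of craft A relative to craft B is (0.5576 + 0.8194)c / (1 + 0.5576×0.8194) = 0.94516c; relative speed 0.94516c.
At |u| = 0.94516c, γ = (1 − 0.893327)^(−1/2) = 3.0618.
Craft A's interval is proper; time dilation gives Δt_B = γΔτ = 3.0618 × 387 hours = 1180 hours.

1180 hours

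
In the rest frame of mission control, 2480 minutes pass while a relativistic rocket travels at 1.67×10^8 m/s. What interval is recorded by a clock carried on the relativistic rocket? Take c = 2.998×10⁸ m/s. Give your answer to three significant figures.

β = v/c = (1.67×10^8 m/s)/(2.998×10⁸ m/s) = 0.557038.
γ = 1/√(1 − β²) = 1/√(1 − 0.3102913) = 1/√0.6897087 = 1/0.830487 = 1.2041.
The relativistic rocket's clock runs slow as seen from mission control, so Δτ = Δt/γ = 2480/1.2041 = 2060 minutes.

2060 minutes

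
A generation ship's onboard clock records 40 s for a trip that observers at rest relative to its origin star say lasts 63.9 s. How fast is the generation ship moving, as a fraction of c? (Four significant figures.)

0.7798c

γ = Δt/Δτ = 63.9/40 = 1.5975.
β = √(1 − 1/γ²) = √(1 − 0.391849) = √0.608151 = 0.7798.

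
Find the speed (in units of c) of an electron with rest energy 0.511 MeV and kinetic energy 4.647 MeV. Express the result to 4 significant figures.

γ = 1 + K/(mc²) = 1 + 4.647/0.511 = 10.094.
β = √(1 − 1/γ²) = √(1 − 0.00981462) = √0.99018538 = 0.9951.

0.9951c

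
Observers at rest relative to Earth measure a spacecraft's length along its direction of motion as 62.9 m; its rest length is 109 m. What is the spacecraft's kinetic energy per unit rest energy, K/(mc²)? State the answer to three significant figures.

0.733

γ = L₀/L = 109/62.9 = 1.73291.
Since K = (γ−1)mc², K/(mc²) = 1.73291 − 1 = 0.733.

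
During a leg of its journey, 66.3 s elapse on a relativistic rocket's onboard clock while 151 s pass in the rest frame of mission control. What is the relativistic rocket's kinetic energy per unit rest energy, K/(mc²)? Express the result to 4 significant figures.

1.278

From Δt = γΔτ: γ = 151/66.3 = 2.27753.
K/(mc²) = γ − 1 = 2.27753 − 1 = 1.278.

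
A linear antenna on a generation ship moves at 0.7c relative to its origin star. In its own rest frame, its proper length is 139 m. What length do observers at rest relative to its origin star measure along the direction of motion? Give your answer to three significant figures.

γ = 1/√(1 − β²) = 1/√(1 − 0.49) = 1/√0.51 = 1/0.714143 = 1.4003.
Along the direction of motion the measured length is L₀/γ = 139/1.4003 = 99.3 m.

99.3 m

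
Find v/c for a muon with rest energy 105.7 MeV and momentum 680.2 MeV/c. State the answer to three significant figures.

βγ = pc/(mc²) = 680.2/105.7 = 6.4352.
Since γ² = 1 + (βγ)² = 42.4118, γ = √42.4118 = 6.51243, and β = (βγ)/γ = 6.4352/6.51243 = 0.988.

0.988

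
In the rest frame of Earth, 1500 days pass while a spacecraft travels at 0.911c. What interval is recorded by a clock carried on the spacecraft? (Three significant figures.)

With β = 0.911, γ = 1/√(1 − 0.911²) = 1/√0.170079 = 2.4248.
The spacecraft's clock runs slow as seen from Earth, so Δτ = Δt/γ = 1500/2.4248 = 619 days.

619 days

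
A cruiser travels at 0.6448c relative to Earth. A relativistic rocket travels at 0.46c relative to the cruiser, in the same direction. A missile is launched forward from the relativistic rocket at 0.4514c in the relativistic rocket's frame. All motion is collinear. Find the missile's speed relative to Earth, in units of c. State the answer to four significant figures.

Apply u = (u'+v)/(1+u'v) twice. Missile in the cruiser frame: (0.4514+0.46)/(1+0.4514·0.46) = 0.9114/1.207644 = 0.75469c.
That velocity, transformed to the rest frame of Earth: (0.75469+0.6448)/(1+0.75469·0.6448) = 1.39949/1.486624112 = 0.94139c.

0.9414c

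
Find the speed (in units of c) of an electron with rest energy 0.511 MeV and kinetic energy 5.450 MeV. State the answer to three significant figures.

γ = 1 + K/(mc²) = 1 + 5.450/0.511 = 11.665.
β = √(1 − 1/γ²) = √(1 − 0.00734904) = √0.99265096 = 0.996.

0.996c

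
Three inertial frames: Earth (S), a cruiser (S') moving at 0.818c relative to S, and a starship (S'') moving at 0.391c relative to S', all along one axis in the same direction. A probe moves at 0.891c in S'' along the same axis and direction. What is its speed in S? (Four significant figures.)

First combine the probe and starship (S''→S'): u₁ = (0.891 + 0.391)/(1 + 0.891×0.391) = 1.282/1.348381 = 0.95077.
Then combine with the cruiser (S'→S): u = (0.95077 + 0.818)/(1 + 0.95077×0.818) = 1.76877/1.77772986 = 0.99496.

0.9950c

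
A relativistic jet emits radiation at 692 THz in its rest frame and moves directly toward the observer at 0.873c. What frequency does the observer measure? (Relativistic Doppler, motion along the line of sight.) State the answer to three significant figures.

2660 THz

Relativistic Doppler (source moving toward): f_obs = f_src · √((1+β)/(1−β)).
With β = 0.873: factor = √(1.873/0.127) = 3.8403.
f_obs = 692 × 3.8403 = 2660 THz.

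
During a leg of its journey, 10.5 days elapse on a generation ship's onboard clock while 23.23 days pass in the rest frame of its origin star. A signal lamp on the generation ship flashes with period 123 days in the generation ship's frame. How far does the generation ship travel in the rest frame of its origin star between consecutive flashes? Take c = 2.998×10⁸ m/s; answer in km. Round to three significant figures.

The time-dilation ratio gives γ = 23.23/10.5 = 2.21238.
β = √(1 − 1/γ²) = 0.89202. Lab-frame period = γτ = 2.21238×123 days = 272.12 days. Distance = βc × γτ = 0.89202 × 2.998×10⁸ m/s × 23511168 s = 6.2875×10^15 m = 6.29×10^12 km.

6.29×10^12 km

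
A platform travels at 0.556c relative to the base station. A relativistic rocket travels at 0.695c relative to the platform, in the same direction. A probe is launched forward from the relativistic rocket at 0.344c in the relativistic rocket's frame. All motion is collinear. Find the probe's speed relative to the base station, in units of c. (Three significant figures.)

First combine the probe and relativistic rocket (S''→S'): u₁ = (0.344 + 0.695)/(1 + 0.344×0.695) = 1.039/1.23908 = 0.83853.
Then combine with the platform (S'→S): u = (0.83853 + 0.556)/(1 + 0.83853×0.556) = 1.39453/1.46622268 = 0.9511.

0.951c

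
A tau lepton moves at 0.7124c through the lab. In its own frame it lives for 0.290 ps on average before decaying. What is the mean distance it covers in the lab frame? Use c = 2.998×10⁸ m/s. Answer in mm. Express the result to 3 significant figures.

γ = 1/√(1 − β²) = 1/√(1 − 0.50751376) = 1/√0.49248624 = 1/0.701774 = 1.425.
Lab-frame lifetime: Δt = γτ = 1.425 × 0.290 ps = 0.41325 ps.
Distance: d = vΔt = 0.7124 × 2.998×10⁸ m/s × 4.1325×10^-13 s = 8.83×10^-5 m = 0.0883 mm.

0.0883 mm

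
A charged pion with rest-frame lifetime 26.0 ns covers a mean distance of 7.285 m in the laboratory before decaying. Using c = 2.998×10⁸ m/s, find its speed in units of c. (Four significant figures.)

d = βγcτ ⇒ βγ = d/(cτ) = 7.285 m / (7.7948 m) = 0.9346.
β = (βγ)/√(1+(βγ)²) = 0.9346/√1.873477 = 0.6828.

0.6828c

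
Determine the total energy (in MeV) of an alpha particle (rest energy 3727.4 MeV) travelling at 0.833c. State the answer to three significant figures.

6740 MeV

γ = 1/√(1 − β²) = 1/√(1 − 0.693889) = 1/√0.306111 = 1/0.553273 = 1.8074.
Total energy: E = γmc² = 1.8074 × 3727.4 MeV = 6740 MeV.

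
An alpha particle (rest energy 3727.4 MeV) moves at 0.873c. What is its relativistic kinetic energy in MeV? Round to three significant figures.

γ = 1/√(1 − β²) = 1/√(1 − 0.762129) = 1/√0.237871 = 1/0.48772 = 2.0504.
Kinetic energy: K = (γ − 1)mc² = (2.0504 − 1) × 3727.4 MeV = 1.0504 × 3727.4 = 3920 MeV.

3920 MeV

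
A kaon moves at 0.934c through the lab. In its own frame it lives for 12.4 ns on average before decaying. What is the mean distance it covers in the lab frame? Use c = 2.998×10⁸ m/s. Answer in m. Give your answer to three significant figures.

Lorentz factor: γ = (1 − 0.872356)^(−1/2) = 2.799.
Lab-frame lifetime: Δt = γτ = 2.799 × 12.4 ns = 34.708 ns.
Distance: d = vΔt = 0.934 × 2.998×10⁸ m/s × 3.4708×10^-8 s = 9.72 m.

9.72 m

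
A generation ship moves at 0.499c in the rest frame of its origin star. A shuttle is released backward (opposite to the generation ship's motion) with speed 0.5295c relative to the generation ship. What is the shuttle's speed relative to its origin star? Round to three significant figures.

0.0415c

In units of c, u = (u' + v)/(1 + u'v) with u' = −0.5295 and v = 0.499.
Numerator: −0.5295 + 0.499 = −0.0305. Denominator: 1 + (−0.5295)(0.499) = 0.7357795.
u = −0.0305/0.7357795 = −0.041453, so the speed is 0.0415c.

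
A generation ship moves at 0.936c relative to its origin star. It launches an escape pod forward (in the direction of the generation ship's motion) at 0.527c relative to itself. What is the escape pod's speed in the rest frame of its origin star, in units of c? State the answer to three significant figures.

0.980c

In units of c, u = (u' + v)/(1 + u'v) with u' = 0.527 and v = 0.936.
Numerator: 0.527 + 0.936 = 1.463. Denominator: 1 + (0.527)(0.936) = 1.493272.
u = 1.463/1.493272 = 0.97973, so the speed is 0.980c.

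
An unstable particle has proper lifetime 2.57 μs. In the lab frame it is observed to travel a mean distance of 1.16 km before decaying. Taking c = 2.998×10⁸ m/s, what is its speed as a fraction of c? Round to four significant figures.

Lab distance = (lab lifetime)·v = γτ·βc, so βγ = d/(cτ) = 1160/(2.998×10⁸ × 2.570×10^-6) = 1.5055.
With βγ = 1.5055: γ² = 1 + (βγ)² = 3.26653, and β = (βγ)/γ = 1.5055/1.80735 = 0.8330.

0.8330c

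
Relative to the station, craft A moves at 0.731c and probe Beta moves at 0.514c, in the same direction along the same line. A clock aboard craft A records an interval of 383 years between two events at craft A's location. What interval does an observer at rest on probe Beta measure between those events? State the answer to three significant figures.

Transform craft A's velocity into probe Beta's frame: (0.731 − 0.514)/(1 − 0.731·0.514) = 0.217/0.624266, so the relative speed is 0.34761c.
γ for this relative speed: γ = 1/√(1 − 0.120833) = 1.0665.
The clock on craft A records proper time, so probe Beta measures Δt = γΔτ = 1.0665 × 383 = 408 years.

408 years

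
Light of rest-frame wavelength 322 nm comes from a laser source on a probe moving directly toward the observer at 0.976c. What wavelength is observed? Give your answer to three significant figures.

Relativistic Doppler for wavelength: λ_obs = λ_src · √((1−β)/(1+β)).
With β = 0.976: factor = √(0.024/1.976) = 0.11021.
λ_obs = 322 × 0.11021 = 35.5 nm.

35.5 nm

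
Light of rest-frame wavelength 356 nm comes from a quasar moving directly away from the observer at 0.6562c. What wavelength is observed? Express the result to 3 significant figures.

Relativistic Doppler for wavelength: λ_obs = λ_src · √((1+β)/(1−β)).
With β = 0.6562: factor = √(1.6562/0.3438) = 2.1948.
λ_obs = 356 × 2.1948 = 781 nm.

781 nm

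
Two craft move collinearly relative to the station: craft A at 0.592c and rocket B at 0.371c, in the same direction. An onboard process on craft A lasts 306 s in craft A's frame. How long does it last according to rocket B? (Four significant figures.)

Speed of craft A in rocket B's frame: u = (v_A − v_B)/(1 − v_A v_B/c²) = (0.592 − 0.371)/(1 − 0.592×0.371) = 0.221/0.780368 = 0.2832; |u| = 0.2832c.
At |u| = 0.2832c, γ = (1 − 0.0802022)^(−1/2) = 1.0427.
Craft A's interval is proper; time dilation gives Δt_B = γΔτ = 1.0427 × 306 s = 319.1 s.

319.1 s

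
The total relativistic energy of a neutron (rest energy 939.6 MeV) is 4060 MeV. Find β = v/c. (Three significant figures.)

γ = E/(mc²) = 4060/939.6 = 4.321.
β = √(1 − 1/γ²) = √(1 − 0.0535589) = √0.9464411 = 0.973.

0.973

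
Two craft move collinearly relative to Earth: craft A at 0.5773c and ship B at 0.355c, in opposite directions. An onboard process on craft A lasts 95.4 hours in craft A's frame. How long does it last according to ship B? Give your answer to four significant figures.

Speed of craft A in ship B's frame: u = (v_A + v_B)/(1 + v_A v_B/c²) = (0.5773 + 0.355)/(1 + 0.5773×0.355) = 0.9323/1.2049415 = 0.77373; |u| = 0.77373c.
γ for this relative speed: γ = 1/√(1 − 0.598658) = 1.5785.
Craft A's interval is proper; time dilation gives Δt_B = γΔτ = 1.5785 × 95.4 hours = 150.6 hours.

150.6 hours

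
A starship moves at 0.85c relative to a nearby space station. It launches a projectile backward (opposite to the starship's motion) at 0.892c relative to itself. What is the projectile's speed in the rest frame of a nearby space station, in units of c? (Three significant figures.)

Relativistic velocity addition: u = (u' + v)/(1 + u'v/c²), with u' = −0.892c and v = 0.85c.
Numerator: −0.892 + 0.85 = −0.042. Denominator: 1 + (−0.892)(0.85) = 0.2418.
u = −0.042/0.2418 = −0.1737, so the speed is 0.174c.

0.174c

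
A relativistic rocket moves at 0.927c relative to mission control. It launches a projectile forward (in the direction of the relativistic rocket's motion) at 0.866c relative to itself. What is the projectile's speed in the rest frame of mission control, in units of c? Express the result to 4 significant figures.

0.9946c

In units of c, u = (u' + v)/(1 + u'v) with u' = 0.866 and v = 0.927.
Numerator: 0.866 + 0.927 = 1.793. Denominator: 1 + (0.866)(0.927) = 1.802782.
u = 1.793/1.802782 = 0.99457, so the speed is 0.9946c.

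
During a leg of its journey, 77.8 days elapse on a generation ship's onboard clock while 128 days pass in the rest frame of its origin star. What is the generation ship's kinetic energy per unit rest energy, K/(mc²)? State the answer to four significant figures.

γ = Δt/Δτ = 128/77.8 = 1.64524.
K/(mc²) = γ − 1 = 1.64524 − 1 = 0.6452.

0.6452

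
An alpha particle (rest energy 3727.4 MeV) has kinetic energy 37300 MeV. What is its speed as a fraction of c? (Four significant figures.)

0.9959c

γ = 1 + K/(mc²) = 1 + 37300/3727.4 = 11.007.
β = √(1 − 1/γ²) = √(1 − 0.00825395) = √0.99174605 = 0.9959.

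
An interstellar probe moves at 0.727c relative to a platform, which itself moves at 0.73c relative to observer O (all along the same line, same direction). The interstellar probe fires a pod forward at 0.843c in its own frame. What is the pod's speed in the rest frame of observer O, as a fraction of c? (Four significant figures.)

0.9958c

First combine the pod and interstellar probe (S''→S'): u₁ = (0.843 + 0.727)/(1 + 0.843×0.727) = 1.57/1.612861 = 0.97343.
Then combine with the platform (S'→S): u = (0.97343 + 0.73)/(1 + 0.97343×0.73) = 1.70343/1.7106039 = 0.99581.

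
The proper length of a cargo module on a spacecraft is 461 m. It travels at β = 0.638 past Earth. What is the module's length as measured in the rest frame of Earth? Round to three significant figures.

355 m

γ = 1/√(1 − β²) = 1/√(1 − 0.407044) = 1/√0.592956 = 1/0.770036 = 1.2986.
Length contraction: L = L₀/γ = 461/1.2986 = 355 m.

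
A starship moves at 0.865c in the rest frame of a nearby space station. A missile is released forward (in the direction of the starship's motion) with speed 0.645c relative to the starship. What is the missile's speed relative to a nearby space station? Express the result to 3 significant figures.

0.969c

Relativistic velocity addition: u = (u' + v)/(1 + u'v/c²), with u' = 0.645c and v = 0.865c.
Numerator: 0.645 + 0.865 = 1.51. Denominator: 1 + (0.645)(0.865) = 1.557925.
u = 1.51/1.557925 = 0.96924, so the speed is 0.969c.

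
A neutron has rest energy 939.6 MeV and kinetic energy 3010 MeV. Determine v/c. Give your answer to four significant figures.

0.9713

γ = 1 + K/(mc²) = 1 + 3010/939.6 = 4.2035.
β = √(1 − 1/γ²) = √(1 − 0.056595) = √0.943405 = 0.9713.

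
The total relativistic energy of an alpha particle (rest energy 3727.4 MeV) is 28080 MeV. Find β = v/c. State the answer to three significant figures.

0.991

γ = E/(mc²) = 28080/3727.4 = 7.5334.
β = √(1 − 1/γ²) = √(1 − 0.0176205) = √0.9823795 = 0.991.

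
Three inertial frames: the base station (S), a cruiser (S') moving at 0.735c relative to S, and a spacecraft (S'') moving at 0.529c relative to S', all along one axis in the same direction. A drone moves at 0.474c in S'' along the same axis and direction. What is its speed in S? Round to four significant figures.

Compose velocities in two stages. Stage 1 (into S'): u₁ = (0.474+0.529)/(1+0.474×0.529) = 0.80192.
Stage 2 (into S): u = (0.80192+0.735)/(1+0.80192×0.735) = 0.96697, so the speed is 0.9670c.

0.9670c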